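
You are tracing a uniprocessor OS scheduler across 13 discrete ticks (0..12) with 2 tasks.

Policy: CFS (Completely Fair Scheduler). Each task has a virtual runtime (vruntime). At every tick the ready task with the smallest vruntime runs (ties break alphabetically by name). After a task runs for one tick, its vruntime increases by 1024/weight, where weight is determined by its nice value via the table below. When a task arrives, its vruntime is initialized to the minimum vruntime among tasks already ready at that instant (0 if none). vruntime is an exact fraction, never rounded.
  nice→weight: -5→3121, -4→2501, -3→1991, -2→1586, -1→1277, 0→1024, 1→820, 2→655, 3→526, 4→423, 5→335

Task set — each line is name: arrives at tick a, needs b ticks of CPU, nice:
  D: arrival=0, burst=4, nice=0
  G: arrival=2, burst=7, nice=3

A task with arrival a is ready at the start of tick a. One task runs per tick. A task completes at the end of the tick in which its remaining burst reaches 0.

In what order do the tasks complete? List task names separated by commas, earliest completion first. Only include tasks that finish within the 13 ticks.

t=0: vr[D=0] → run D
t=1: vr[D=1] → run D
t=2: vr[D=2 G=2] → run D
t=3: vr[D=3 G=2] → run G
t=4: vr[D=3 G=1038/263] → run D
t=5: vr[G=1038/263] → run G
t=6: vr[G=1550/263] → run G
t=7: vr[G=2062/263] → run G
t=8: vr[G=2574/263] → run G
t=9: vr[G=3086/263] → run G
t=10: vr[G=3598/263] → run G
t=11: (idle)
t=12: (idle)

completion order = D, G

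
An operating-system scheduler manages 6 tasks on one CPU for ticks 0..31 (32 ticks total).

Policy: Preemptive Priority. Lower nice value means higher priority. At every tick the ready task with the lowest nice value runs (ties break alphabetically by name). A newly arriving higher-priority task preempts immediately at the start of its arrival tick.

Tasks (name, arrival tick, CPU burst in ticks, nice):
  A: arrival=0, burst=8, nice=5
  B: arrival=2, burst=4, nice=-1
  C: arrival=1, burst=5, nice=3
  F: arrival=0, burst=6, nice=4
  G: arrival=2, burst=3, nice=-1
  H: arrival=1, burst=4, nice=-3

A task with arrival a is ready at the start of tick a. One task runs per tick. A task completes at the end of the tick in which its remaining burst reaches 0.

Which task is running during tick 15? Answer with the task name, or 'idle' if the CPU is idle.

t=0: ready={A,F} → run F
t=1: ready={A,C,F,H} → run H
t=2: ready={A,B,C,F,G,H} → run H
t=3: ready={A,B,C,F,G,H} → run H
t=4: ready={A,B,C,F,G,H} → run H
t=5: ready={A,B,C,F,G} → run B
t=6: ready={A,B,C,F,G} → run B
t=7: ready={A,B,C,F,G} → run B
t=8: ready={A,B,C,F,G} → run B
t=9: ready={A,C,F,G} → run G
t=10: ready={A,C,F,G} → run G
t=11: ready={A,C,F,G} → run G
t=12: ready={A,C,F} → run C
t=13: ready={A,C,F} → run C
t=14: ready={A,C,F} → run C
t=15: ready={A,C,F} → run C
t=16: ready={A,C,F} → run C
t=17: ready={A,F} → run F
t=18: ready={A,F} → run F
t=19: ready={A,F} → run F
t=20: ready={A,F} → run F
t=21: ready={A,F} → run F
t=22: ready={A} → run A
t=23: ready={A} → run A
t=24: ready={A} → run A
t=25: ready={A} → run A
t=26: ready={A} → run A
t=27: ready={A} → run A
t=28: ready={A} → run A
t=29: ready={A} → run A
t=30: (idle)
t=31: (idle)

running at tick 15 = C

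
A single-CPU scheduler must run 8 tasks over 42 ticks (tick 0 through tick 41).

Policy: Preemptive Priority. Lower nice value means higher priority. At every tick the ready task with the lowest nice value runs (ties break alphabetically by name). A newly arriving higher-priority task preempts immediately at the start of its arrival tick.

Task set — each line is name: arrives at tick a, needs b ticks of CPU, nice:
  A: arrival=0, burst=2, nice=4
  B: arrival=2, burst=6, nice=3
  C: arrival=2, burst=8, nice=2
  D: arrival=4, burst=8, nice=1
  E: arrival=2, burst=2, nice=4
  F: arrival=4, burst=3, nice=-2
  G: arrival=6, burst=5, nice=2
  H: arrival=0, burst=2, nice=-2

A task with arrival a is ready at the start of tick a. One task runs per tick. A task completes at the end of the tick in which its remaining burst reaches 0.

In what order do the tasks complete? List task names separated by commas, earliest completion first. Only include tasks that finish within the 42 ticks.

completion order = H, F, D, C, G, B, A, E

t=0: ready={A,H} → run H
t=1: ready={A,H} → run H
t=2: ready={A,B,C,E} → run C
t=3: ready={A,B,C,E} → run C
t=4: ready={A,B,C,D,E,F} → run F
t=5: ready={A,B,C,D,E,F} → run F
t=6: ready={A,B,C,D,E,F,G} → run F
t=7: ready={A,B,C,D,E,G} → run D
t=8: ready={A,B,C,D,E,G} → run D
t=9: ready={A,B,C,D,E,G} → run D
t=10: ready={A,B,C,D,E,G} → run D
t=11: ready={A,B,C,D,E,G} → run D
t=12: ready={A,B,C,D,E,G} → run D
t=13: ready={A,B,C,D,E,G} → run D
t=14: ready={A,B,C,D,E,G} → run D
t=15: ready={A,B,C,E,G} → run C
t=16: ready={A,B,C,E,G} → run C
t=17: ready={A,B,C,E,G} → run C
t=18: ready={A,B,C,E,G} → run C
t=19: ready={A,B,C,E,G} → run C
t=20: ready={A,B,C,E,G} → run C
t=21: ready={A,B,E,G} → run G
t=22: ready={A,B,E,G} → run G
t=23: ready={A,B,E,G} → run G
t=24: ready={A,B,E,G} → run G
t=25: ready={A,B,E,G} → run G
t=26: ready={A,B,E} → run B
t=27: ready={A,B,E} → run B
t=28: ready={A,B,E} → run B
t=29: ready={A,B,E} → run B
t=30: ready={A,B,E} → run B
t=31: ready={A,B,E} → run B
t=32: ready={A,E} → run A
t=33: ready={A,E} → run A
t=34: ready={E} → run E
t=35: ready={E} → run E
t=36: (idle)
t=37: (idle)
t=38: (idle)
t=39: (idle)
t=40: (idle)
t=41: (idle)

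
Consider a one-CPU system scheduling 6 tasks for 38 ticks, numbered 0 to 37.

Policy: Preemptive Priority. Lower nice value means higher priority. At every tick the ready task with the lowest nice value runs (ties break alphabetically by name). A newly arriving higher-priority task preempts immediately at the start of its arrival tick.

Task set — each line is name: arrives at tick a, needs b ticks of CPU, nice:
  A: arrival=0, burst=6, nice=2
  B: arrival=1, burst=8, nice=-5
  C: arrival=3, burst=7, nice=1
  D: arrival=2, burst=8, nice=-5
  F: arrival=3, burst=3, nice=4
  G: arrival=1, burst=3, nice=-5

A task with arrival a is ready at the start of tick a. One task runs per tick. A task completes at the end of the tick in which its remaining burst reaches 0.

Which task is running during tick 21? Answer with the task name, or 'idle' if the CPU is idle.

t=0: ready={A} → run A
t=1: ready={A,B,G} → run B
t=2: ready={A,B,D,G} → run B
t=3: ready={A,B,C,D,F,G} → run B
t=4: ready={A,B,C,D,F,G} → run B
t=5: ready={A,B,C,D,F,G} → run B
t=6: ready={A,B,C,D,F,G} → run B
t=7: ready={A,B,C,D,F,G} → run B
t=8: ready={A,B,C,D,F,G} → run B
t=9: ready={A,C,D,F,G} → run D
t=10: ready={A,C,D,F,G} → run D
t=11: ready={A,C,D,F,G} → run D
t=12: ready={A,C,D,F,G} → run D
t=13: ready={A,C,D,F,G} → run D
t=14: ready={A,C,D,F,G} → run D
t=15: ready={A,C,D,F,G} → run D
t=16: ready={A,C,D,F,G} → run D
t=17: ready={A,C,F,G} → run G
t=18: ready={A,C,F,G} → run G
t=19: ready={A,C,F,G} → run G
t=20: ready={A,C,F} → run C
t=21: ready={A,C,F} → run C
t=22: ready={A,C,F} → run C
t=23: ready={A,C,F} → run C
t=24: ready={A,C,F} → run C
t=25: ready={A,C,F} → run C
t=26: ready={A,C,F} → run C
t=27: ready={A,F} → run A
t=28: ready={A,F} → run A
t=29: ready={A,F} → run A
t=30: ready={A,F} → run A
t=31: ready={A,F} → run A
t=32: ready={F} → run F
t=33: ready={F} → run F
t=34: ready={F} → run F
t=35: (idle)
t=36: (idle)
t=37: (idle)

running at tick 21 = C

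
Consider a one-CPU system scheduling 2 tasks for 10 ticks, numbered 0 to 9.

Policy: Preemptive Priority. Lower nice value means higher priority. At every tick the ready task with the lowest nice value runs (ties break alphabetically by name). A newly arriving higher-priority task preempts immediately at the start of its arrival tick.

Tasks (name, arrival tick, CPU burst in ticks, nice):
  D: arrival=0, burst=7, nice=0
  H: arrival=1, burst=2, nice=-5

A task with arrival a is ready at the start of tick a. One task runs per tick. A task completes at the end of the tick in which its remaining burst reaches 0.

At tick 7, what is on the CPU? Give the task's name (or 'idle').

t=0: ready={D} → run D
t=1: ready={D,H} → run H
t=2: ready={D,H} → run H
t=3: ready={D} → run D
t=4: ready={D} → run D
t=5: ready={D} → run D
t=6: ready={D} → run D
t=7: ready={D} → run D
t=8: ready={D} → run D
t=9: (idle)

running at tick 7 = D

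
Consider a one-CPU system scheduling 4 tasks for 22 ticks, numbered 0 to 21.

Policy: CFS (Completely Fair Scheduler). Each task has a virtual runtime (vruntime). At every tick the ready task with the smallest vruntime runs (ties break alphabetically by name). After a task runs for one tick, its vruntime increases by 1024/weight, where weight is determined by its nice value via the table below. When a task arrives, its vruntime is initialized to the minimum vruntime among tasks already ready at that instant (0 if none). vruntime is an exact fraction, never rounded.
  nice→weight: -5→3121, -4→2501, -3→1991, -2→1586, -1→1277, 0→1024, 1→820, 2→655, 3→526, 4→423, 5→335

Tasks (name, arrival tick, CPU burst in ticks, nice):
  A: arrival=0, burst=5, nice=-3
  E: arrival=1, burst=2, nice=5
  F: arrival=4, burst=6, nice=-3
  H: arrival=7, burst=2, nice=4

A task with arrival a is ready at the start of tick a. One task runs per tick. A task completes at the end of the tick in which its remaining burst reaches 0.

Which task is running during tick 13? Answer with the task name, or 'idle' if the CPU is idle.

t=0: vr[A=0] → run A
t=1: vr[A=1024/1991 E=1024/1991] → run A
t=2: vr[A=2048/1991 E=1024/1991] → run E
t=3: vr[A=2048/1991 E=2381824/666985] → run A
t=4: vr[A=3072/1991 E=2381824/666985 F=3072/1991] → run A
t=5: vr[A=4096/1991 E=2381824/666985 F=3072/1991] → run F
t=6: vr[A=4096/1991 E=2381824/666985 F=4096/1991] → run A
t=7: vr[E=2381824/666985 F=4096/1991 H=4096/1991] → run F
t=8: vr[E=2381824/666985 F=5120/1991 H=4096/1991] → run H
t=9: vr[E=2381824/666985 F=5120/1991 H=3771392/842193] → run F
t=10: vr[E=2381824/666985 F=6144/1991 H=3771392/842193] → run F
t=11: vr[E=2381824/666985 F=7168/1991 H=3771392/842193] → run E
t=12: vr[F=7168/1991 H=3771392/842193] → run F
t=13: vr[F=8192/1991 H=3771392/842193] → run F
t=14: vr[H=3771392/842193] → run H
t=15: (idle)
t=16: (idle)
t=17: (idle)
t=18: (idle)
t=19: (idle)
t=20: (idle)
t=21: (idle)

running at tick 13 = F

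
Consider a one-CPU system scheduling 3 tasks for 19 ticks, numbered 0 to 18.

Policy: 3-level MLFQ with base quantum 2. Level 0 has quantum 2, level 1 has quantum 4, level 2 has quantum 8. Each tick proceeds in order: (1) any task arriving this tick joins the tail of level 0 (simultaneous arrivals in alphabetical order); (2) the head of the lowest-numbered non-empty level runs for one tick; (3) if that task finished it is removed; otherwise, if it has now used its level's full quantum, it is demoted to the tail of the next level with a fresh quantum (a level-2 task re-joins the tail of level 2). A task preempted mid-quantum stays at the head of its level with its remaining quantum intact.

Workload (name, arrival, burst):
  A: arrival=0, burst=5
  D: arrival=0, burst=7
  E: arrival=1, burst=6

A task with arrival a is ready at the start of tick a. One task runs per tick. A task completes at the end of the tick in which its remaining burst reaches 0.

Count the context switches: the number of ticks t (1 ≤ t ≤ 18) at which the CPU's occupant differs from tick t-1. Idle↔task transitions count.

t=0: L0/L1/L2 = AD/-/- → run A
t=1: L0/L1/L2 = ADE/-/- → run A
t=2: L0/L1/L2 = DE/A/- → run D
t=3: L0/L1/L2 = DE/A/- → run D
t=4: L0/L1/L2 = E/AD/- → run E
t=5: L0/L1/L2 = E/AD/- → run E
t=6: L0/L1/L2 = -/ADE/- → run A
t=7: L0/L1/L2 = -/ADE/- → run A
t=8: L0/L1/L2 = -/ADE/- → run A
t=9: L0/L1/L2 = -/DE/- → run D
t=10: L0/L1/L2 = -/DE/- → run D
t=11: L0/L1/L2 = -/DE/- → run D
t=12: L0/L1/L2 = -/DE/- → run D
t=13: L0/L1/L2 = -/E/D → run E
t=14: L0/L1/L2 = -/E/D → run E
t=15: L0/L1/L2 = -/E/D → run E
t=16: L0/L1/L2 = -/E/D → run E
t=17: L0/L1/L2 = -/-/D → run D
t=18: (idle)

context switches = 7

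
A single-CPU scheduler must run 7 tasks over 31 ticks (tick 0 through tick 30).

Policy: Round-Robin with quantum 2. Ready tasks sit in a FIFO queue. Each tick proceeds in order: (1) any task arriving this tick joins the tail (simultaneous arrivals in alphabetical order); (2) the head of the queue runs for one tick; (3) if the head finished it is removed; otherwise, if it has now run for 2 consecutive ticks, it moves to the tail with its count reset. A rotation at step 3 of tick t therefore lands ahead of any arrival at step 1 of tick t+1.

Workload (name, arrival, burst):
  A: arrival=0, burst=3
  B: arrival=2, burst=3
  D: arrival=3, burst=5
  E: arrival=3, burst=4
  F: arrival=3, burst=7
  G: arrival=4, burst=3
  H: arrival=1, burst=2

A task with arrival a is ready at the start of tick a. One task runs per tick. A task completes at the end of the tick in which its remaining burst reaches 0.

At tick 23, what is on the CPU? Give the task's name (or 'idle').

t=0: queue=[A] q_used=0 → run A
t=1: queue=[A,H] q_used=1 → run A
t=2: queue=[H,A,B] q_used=0 → run H
t=3: queue=[H,A,B,D,E,F] q_used=1 → run H
t=4: queue=[A,B,D,E,F,G] q_used=0 → run A
t=5: queue=[B,D,E,F,G] q_used=0 → run B
t=6: queue=[B,D,E,F,G] q_used=1 → run B
t=7: queue=[D,E,F,G,B] q_used=0 → run D
t=8: queue=[D,E,F,G,B] q_used=1 → run D
t=9: queue=[E,F,G,B,D] q_used=0 → run E
t=10: queue=[E,F,G,B,D] q_used=1 → run E
t=11: queue=[F,G,B,D,E] q_used=0 → run F
t=12: queue=[F,G,B,D,E] q_used=1 → run F
t=13: queue=[G,B,D,E,F] q_used=0 → run G
t=14: queue=[G,B,D,E,F] q_used=1 → run G
t=15: queue=[B,D,E,F,G] q_used=0 → run B
t=16: queue=[D,E,F,G] q_used=0 → run D
t=17: queue=[D,E,F,G] q_used=1 → run D
t=18: queue=[E,F,G,D] q_used=0 → run E
t=19: queue=[E,F,G,D] q_used=1 → run E
t=20: queue=[F,G,D] q_used=0 → run F
t=21: queue=[F,G,D] q_used=1 → run F
t=22: queue=[G,D,F] q_used=0 → run G
t=23: queue=[D,F] q_used=0 → run D
t=24: queue=[F] q_used=0 → run F
t=25: queue=[F] q_used=1 → run F
t=26: queue=[F] q_used=0 → run F
t=27: (idle)
t=28: (idle)
t=29: (idle)
t=30: (idle)

running at tick 23 = D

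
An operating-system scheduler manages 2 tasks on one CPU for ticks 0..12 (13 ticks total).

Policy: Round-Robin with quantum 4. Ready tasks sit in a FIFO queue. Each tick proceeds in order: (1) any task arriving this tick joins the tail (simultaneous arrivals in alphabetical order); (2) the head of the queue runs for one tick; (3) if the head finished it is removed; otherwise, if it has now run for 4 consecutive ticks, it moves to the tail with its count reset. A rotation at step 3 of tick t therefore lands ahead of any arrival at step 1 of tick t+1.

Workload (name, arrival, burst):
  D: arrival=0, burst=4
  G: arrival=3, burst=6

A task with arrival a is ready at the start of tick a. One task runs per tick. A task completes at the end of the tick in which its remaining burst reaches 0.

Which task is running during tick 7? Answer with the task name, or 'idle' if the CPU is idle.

running at tick 7 = G

t=0: queue=[D] q_used=0 → run D
t=1: queue=[D] q_used=1 → run D
t=2: queue=[D] q_used=2 → run D
t=3: queue=[D,G] q_used=3 → run D
t=4: queue=[G] q_used=0 → run G
t=5: queue=[G] q_used=1 → run G
t=6: queue=[G] q_used=2 → run G
t=7: queue=[G] q_used=3 → run G
t=8: queue=[G] q_used=0 → run G
t=9: queue=[G] q_used=1 → run G
t=10: (idle)
t=11: (idle)
t=12: (idle)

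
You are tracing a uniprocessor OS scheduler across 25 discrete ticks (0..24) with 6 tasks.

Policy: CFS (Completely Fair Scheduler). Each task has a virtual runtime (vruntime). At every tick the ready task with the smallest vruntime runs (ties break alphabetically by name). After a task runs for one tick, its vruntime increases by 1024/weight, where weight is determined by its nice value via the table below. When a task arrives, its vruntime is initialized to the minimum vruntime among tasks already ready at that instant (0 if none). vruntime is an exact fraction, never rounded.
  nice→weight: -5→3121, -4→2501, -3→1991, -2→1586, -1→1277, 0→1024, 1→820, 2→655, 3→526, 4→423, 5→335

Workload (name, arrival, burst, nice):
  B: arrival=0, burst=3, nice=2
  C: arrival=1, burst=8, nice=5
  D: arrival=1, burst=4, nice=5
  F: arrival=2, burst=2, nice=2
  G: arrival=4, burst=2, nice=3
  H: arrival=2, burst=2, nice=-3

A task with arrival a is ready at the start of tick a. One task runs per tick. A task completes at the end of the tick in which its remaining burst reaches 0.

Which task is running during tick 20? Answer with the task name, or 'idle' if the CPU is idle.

t=0: vr[B=0] → run B
t=1: vr[B=1024/655 C=1024/655 D=1024/655] → run B
t=2: vr[B=2048/655 C=1024/655 D=1024/655 F=1024/655 H=1024/655] → run C
t=3: vr[B=2048/655 C=202752/43885 D=1024/655 F=1024/655 H=1024/655] → run D
t=4: vr[B=2048/655 C=202752/43885 D=202752/43885 F=1024/655 G=1024/655 H=1024/655] → run F
t=5: vr[B=2048/655 C=202752/43885 D=202752/43885 F=2048/655 G=1024/655 H=1024/655] → run G
t=6: vr[B=2048/655 C=202752/43885 D=202752/43885 F=2048/655 G=604672/172265 H=1024/655] → run H
t=7: vr[B=2048/655 C=202752/43885 D=202752/43885 F=2048/655 G=604672/172265 H=2709504/1304105] → run H
t=8: vr[B=2048/655 C=202752/43885 D=202752/43885 F=2048/655 G=604672/172265] → run B
t=9: vr[C=202752/43885 D=202752/43885 F=2048/655 G=604672/172265] → run F
t=10: vr[C=202752/43885 D=202752/43885 G=604672/172265] → run G
t=11: vr[C=202752/43885 D=202752/43885] → run C
t=12: vr[C=336896/43885 D=202752/43885] → run D
t=13: vr[C=336896/43885 D=336896/43885] → run C
t=14: vr[C=94208/8777 D=336896/43885] → run D
t=15: vr[C=94208/8777 D=94208/8777] → run C
t=16: vr[C=605184/43885 D=94208/8777] → run D
t=17: vr[C=605184/43885] → run C
t=18: vr[C=739328/43885] → run C
t=19: vr[C=873472/43885] → run C
t=20: vr[C=1007616/43885] → run C
t=21: (idle)
t=22: (idle)
t=23: (idle)
t=24: (idle)

running at tick 20 = C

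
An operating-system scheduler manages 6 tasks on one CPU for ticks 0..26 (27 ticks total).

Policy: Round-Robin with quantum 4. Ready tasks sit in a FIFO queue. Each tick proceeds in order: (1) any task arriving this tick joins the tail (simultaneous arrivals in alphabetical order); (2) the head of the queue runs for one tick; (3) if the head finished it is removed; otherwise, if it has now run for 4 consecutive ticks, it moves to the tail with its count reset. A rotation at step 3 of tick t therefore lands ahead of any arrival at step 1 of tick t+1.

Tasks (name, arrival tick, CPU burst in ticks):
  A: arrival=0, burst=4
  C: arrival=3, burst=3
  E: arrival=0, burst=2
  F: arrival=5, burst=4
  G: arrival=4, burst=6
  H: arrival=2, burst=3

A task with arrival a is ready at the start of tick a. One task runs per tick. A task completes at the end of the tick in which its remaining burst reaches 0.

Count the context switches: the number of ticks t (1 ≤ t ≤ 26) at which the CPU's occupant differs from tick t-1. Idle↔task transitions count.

context switches = 7

t=0: queue=[A,E] q_used=0 → run A
t=1: queue=[A,E] q_used=1 → run A
t=2: queue=[A,E,H] q_used=2 → run A
t=3: queue=[A,E,H,C] q_used=3 → run A
t=4: queue=[E,H,C,G] q_used=0 → run E
t=5: queue=[E,H,C,G,F] q_used=1 → run E
t=6: queue=[H,C,G,F] q_used=0 → run H
t=7: queue=[H,C,G,F] q_used=1 → run H
t=8: queue=[H,C,G,F] q_used=2 → run H
t=9: queue=[C,G,F] q_used=0 → run C
t=10: queue=[C,G,F] q_used=1 → run C
t=11: queue=[C,G,F] q_used=2 → run C
t=12: queue=[G,F] q_used=0 → run G
t=13: queue=[G,F] q_used=1 → run G
t=14: queue=[G,F] q_used=2 → run G
t=15: queue=[G,F] q_used=3 → run G
t=16: queue=[F,G] q_used=0 → run F
t=17: queue=[F,G] q_used=1 → run F
t=18: queue=[F,G] q_used=2 → run F
t=19: queue=[F,G] q_used=3 → run F
t=20: queue=[G] q_used=0 → run G
t=21: queue=[G] q_used=1 → run G
t=22: (idle)
t=23: (idle)
t=24: (idle)
t=25: (idle)
t=26: (idle)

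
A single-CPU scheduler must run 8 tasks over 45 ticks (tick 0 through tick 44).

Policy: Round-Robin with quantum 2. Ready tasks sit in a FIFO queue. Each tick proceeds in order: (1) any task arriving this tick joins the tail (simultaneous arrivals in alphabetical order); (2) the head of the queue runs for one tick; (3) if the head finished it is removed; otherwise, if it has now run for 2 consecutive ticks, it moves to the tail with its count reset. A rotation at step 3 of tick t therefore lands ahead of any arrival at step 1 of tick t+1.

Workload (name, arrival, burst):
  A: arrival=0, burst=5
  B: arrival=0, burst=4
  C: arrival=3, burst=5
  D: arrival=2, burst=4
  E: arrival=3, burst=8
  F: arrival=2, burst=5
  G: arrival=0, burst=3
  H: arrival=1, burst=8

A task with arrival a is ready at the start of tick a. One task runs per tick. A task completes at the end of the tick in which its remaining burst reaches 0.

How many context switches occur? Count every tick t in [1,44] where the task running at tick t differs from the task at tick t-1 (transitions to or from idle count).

context switches = 23

t=0: queue=[A,B,G] q_used=0 → run A
t=1: queue=[A,B,G,H] q_used=1 → run A
t=2: queue=[B,G,H,A,D,F] q_used=0 → run B
t=3: queue=[B,G,H,A,D,F,C,E] q_used=1 → run B
t=4: queue=[G,H,A,D,F,C,E,B] q_used=0 → run G
t=5: queue=[G,H,A,D,F,C,E,B] q_used=1 → run G
t=6: queue=[H,A,D,F,C,E,B,G] q_used=0 → run H
t=7: queue=[H,A,D,F,C,E,B,G] q_used=1 → run H
t=8: queue=[A,D,F,C,E,B,G,H] q_used=0 → run A
t=9: queue=[A,D,F,C,E,B,G,H] q_used=1 → run A
t=10: queue=[D,F,C,E,B,G,H,A] q_used=0 → run D
t=11: queue=[D,F,C,E,B,G,H,A] q_used=1 → run D
t=12: queue=[F,C,E,B,G,H,A,D] q_used=0 → run F
t=13: queue=[F,C,E,B,G,H,A,D] q_used=1 → run F
t=14: queue=[C,E,B,G,H,A,D,F] q_used=0 → run C
t=15: queue=[C,E,B,G,H,A,D,F] q_used=1 → run C
t=16: queue=[E,B,G,H,A,D,F,C] q_used=0 → run E
t=17: queue=[E,B,G,H,A,D,F,C] q_used=1 → run E
t=18: queue=[B,G,H,A,D,F,C,E] q_used=0 → run B
t=19: queue=[B,G,H,A,D,F,C,E] q_used=1 → run B
t=20: queue=[G,H,A,D,F,C,E] q_used=0 → run G
t=21: queue=[H,A,D,F,C,E] q_used=0 → run H
t=22: queue=[H,A,D,F,C,E] q_used=1 → run H
t=23: queue=[A,D,F,C,E,H] q_used=0 → run A
t=24: queue=[D,F,C,E,H] q_used=0 → run D
t=25: queue=[D,F,C,E,H] q_used=1 → run D
t=26: queue=[F,C,E,H] q_used=0 → run F
t=27: queue=[F,C,E,H] q_used=1 → run F
t=28: queue=[C,E,H,F] q_used=0 → run C
t=29: queue=[C,E,H,F] q_used=1 → run C
t=30: queue=[E,H,F,C] q_used=0 → run E
t=31: queue=[E,H,F,C] q_used=1 → run E
t=32: queue=[H,F,C,E] q_used=0 → run H
t=33: queue=[H,F,C,E] q_used=1 → run H
t=34: queue=[F,C,E,H] q_used=0 → run F
t=35: queue=[C,E,H] q_used=0 → run C
t=36: queue=[E,H] q_used=0 → run E
t=37: queue=[E,H] q_used=1 → run E
t=38: queue=[H,E] q_used=0 → run H
t=39: queue=[H,E] q_used=1 → run H
t=40: queue=[E] q_used=0 → run E
t=41: queue=[E] q_used=1 → run E
t=42: (idle)
t=43: (idle)
t=44: (idle)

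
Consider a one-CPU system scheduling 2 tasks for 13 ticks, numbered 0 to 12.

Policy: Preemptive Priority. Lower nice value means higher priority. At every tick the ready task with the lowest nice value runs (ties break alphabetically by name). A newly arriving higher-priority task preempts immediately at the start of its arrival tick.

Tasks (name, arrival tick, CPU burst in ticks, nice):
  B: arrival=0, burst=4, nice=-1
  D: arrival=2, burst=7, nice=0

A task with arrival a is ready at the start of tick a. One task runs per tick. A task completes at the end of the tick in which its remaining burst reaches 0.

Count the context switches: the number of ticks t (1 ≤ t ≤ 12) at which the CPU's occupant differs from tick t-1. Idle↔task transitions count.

t=0: ready={B} → run B
t=1: ready={B} → run B
t=2: ready={B,D} → run B
t=3: ready={B,D} → run B
t=4: ready={D} → run D
t=5: ready={D} → run D
t=6: ready={D} → run D
t=7: ready={D} → run D
t=8: ready={D} → run D
t=9: ready={D} → run D
t=10: ready={D} → run D
t=11: (idle)
t=12: (idle)

context switches = 2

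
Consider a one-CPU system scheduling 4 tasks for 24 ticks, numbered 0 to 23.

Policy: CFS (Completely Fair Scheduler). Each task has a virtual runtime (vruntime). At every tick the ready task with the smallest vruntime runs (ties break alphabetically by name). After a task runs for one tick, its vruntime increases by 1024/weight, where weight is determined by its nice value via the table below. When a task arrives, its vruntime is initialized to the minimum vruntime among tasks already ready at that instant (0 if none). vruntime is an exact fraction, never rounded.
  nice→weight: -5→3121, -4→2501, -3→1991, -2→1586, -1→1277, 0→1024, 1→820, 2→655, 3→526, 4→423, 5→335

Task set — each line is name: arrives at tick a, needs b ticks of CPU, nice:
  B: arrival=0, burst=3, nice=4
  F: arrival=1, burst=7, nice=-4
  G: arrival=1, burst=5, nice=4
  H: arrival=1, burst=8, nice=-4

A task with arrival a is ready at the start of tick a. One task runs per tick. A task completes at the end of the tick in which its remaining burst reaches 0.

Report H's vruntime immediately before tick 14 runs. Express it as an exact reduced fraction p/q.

vruntime(H, start of tick 14) = 4726784/1057923

t=0: vr[B=0] → run B
t=1: vr[B=1024/423 F=1024/423 G=1024/423 H=1024/423] → run B
t=2: vr[B=2048/423 F=1024/423 G=1024/423 H=1024/423] → run F
t=3: vr[B=2048/423 F=2994176/1057923 G=1024/423 H=1024/423] → run G
t=4: vr[B=2048/423 F=2994176/1057923 G=2048/423 H=1024/423] → run H
t=5: vr[B=2048/423 F=2994176/1057923 G=2048/423 H=2994176/1057923] → run F
t=6: vr[B=2048/423 F=3427328/1057923 G=2048/423 H=2994176/1057923] → run H
t=7: vr[B=2048/423 F=3427328/1057923 G=2048/423 H=3427328/1057923] → run F
t=8: vr[B=2048/423 F=3860480/1057923 G=2048/423 H=3427328/1057923] → run H
t=9: vr[B=2048/423 F=3860480/1057923 G=2048/423 H=3860480/1057923] → run F
t=10: vr[B=2048/423 F=4293632/1057923 G=2048/423 H=3860480/1057923] → run H
t=11: vr[B=2048/423 F=4293632/1057923 G=2048/423 H=4293632/1057923] → run F
t=12: vr[B=2048/423 F=4726784/1057923 G=2048/423 H=4293632/1057923] → run H
t=13: vr[B=2048/423 F=4726784/1057923 G=2048/423 H=4726784/1057923] → run F
t=14: vr[B=2048/423 F=5159936/1057923 G=2048/423 H=4726784/1057923] → run H
t=15: vr[B=2048/423 F=5159936/1057923 G=2048/423 H=5159936/1057923] → run B
t=16: vr[F=5159936/1057923 G=2048/423 H=5159936/1057923] → run G
t=17: vr[F=5159936/1057923 G=1024/141 H=5159936/1057923] → run F
t=18: vr[G=1024/141 H=5159936/1057923] → run H
t=19: vr[G=1024/141 H=5593088/1057923] → run H
t=20: vr[G=1024/141] → run G
t=21: vr[G=4096/423] → run G
t=22: vr[G=5120/423] → run G
t=23: (idle)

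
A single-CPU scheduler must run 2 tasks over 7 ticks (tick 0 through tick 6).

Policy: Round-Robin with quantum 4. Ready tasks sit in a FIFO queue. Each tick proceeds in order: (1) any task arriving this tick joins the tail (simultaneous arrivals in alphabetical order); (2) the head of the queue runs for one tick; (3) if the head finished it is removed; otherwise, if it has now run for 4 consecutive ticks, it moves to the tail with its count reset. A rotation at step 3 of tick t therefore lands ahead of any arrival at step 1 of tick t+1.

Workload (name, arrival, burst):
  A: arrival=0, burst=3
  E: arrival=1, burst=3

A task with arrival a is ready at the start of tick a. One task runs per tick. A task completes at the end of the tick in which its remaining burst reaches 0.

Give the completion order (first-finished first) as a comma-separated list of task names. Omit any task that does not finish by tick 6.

completion order = A, E

t=0: queue=[A] q_used=0 → run A
t=1: queue=[A,E] q_used=1 → run A
t=2: queue=[A,E] q_used=2 → run A
t=3: queue=[E] q_used=0 → run E
t=4: queue=[E] q_used=1 → run E
t=5: queue=[E] q_used=2 → run E
t=6: (idle)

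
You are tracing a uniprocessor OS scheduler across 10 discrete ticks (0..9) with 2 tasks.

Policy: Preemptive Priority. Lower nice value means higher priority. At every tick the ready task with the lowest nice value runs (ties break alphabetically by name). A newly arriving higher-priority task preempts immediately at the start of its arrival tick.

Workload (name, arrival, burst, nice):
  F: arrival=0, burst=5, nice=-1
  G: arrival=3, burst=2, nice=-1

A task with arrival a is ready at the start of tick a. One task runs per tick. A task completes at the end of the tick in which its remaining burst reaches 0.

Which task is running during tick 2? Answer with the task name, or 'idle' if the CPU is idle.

t=0: ready={F} → run F
t=1: ready={F} → run F
t=2: ready={F} → run F
t=3: ready={F,G} → run F
t=4: ready={F,G} → run F
t=5: ready={G} → run G
t=6: ready={G} → run G
t=7: (idle)
t=8: (idle)
t=9: (idle)

running at tick 2 = F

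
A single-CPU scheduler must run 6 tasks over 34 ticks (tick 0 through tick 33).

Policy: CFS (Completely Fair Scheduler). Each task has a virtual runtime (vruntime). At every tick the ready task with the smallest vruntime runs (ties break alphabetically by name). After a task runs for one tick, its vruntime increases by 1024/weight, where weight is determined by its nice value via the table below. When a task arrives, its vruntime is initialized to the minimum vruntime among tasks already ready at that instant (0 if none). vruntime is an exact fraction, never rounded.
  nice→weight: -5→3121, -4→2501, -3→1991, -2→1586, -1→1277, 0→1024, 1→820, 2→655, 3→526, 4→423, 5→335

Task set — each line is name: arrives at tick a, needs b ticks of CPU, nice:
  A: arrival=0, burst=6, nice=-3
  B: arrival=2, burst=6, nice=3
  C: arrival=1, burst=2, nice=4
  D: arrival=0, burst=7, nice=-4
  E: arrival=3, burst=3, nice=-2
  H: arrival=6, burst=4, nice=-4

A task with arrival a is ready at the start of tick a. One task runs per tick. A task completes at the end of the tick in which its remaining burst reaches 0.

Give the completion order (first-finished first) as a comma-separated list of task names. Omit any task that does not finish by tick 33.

t=0: vr[A=0 D=0] → run A
t=1: vr[A=1024/1991 C=0 D=0] → run C
t=2: vr[A=1024/1991 B=0 C=1024/423 D=0] → run B
t=3: vr[A=1024/1991 B=512/263 C=1024/423 D=0 E=0] → run D
t=4: vr[A=1024/1991 B=512/263 C=1024/423 D=1024/2501 E=0] → run E
t=5: vr[A=1024/1991 B=512/263 C=1024/423 D=1024/2501 E=512/793] → run D
t=6: vr[A=1024/1991 B=512/263 C=1024/423 D=2048/2501 E=512/793 H=1024/1991] → run A
t=7: vr[A=2048/1991 B=512/263 C=1024/423 D=2048/2501 E=512/793 H=1024/1991] → run H
t=8: vr[A=2048/1991 B=512/263 C=1024/423 D=2048/2501 E=512/793 H=4599808/4979491] → run E
t=9: vr[A=2048/1991 B=512/263 C=1024/423 D=2048/2501 E=1024/793 H=4599808/4979491] → run D
t=10: vr[A=2048/1991 B=512/263 C=1024/423 D=3072/2501 E=1024/793 H=4599808/4979491] → run H
t=11: vr[A=2048/1991 B=512/263 C=1024/423 D=3072/2501 E=1024/793 H=6638592/4979491] → run A
t=12: vr[A=3072/1991 B=512/263 C=1024/423 D=3072/2501 E=1024/793 H=6638592/4979491] → run D
t=13: vr[A=3072/1991 B=512/263 C=1024/423 D=4096/2501 E=1024/793 H=6638592/4979491] → run E
t=14: vr[A=3072/1991 B=512/263 C=1024/423 D=4096/2501 H=6638592/4979491] → run H
t=15: vr[A=3072/1991 B=512/263 C=1024/423 D=4096/2501 H=8677376/4979491] → run A
t=16: vr[A=4096/1991 B=512/263 C=1024/423 D=4096/2501 H=8677376/4979491] → run D
t=17: vr[A=4096/1991 B=512/263 C=1024/423 D=5120/2501 H=8677376/4979491] → run H
t=18: vr[A=4096/1991 B=512/263 C=1024/423 D=5120/2501] → run B
t=19: vr[A=4096/1991 B=1024/263 C=1024/423 D=5120/2501] → run D
t=20: vr[A=4096/1991 B=1024/263 C=1024/423 D=6144/2501] → run A
t=21: vr[A=5120/1991 B=1024/263 C=1024/423 D=6144/2501] → run C
t=22: vr[A=5120/1991 B=1024/263 D=6144/2501] → run D
t=23: vr[A=5120/1991 B=1024/263] → run A
t=24: vr[B=1024/263] → run B
t=25: vr[B=1536/263] → run B
t=26: vr[B=2048/263] → run B
t=27: vr[B=2560/263] → run B
t=28: (idle)
t=29: (idle)
t=30: (idle)
t=31: (idle)
t=32: (idle)
t=33: (idle)

completion order = E, H, C, D, A, B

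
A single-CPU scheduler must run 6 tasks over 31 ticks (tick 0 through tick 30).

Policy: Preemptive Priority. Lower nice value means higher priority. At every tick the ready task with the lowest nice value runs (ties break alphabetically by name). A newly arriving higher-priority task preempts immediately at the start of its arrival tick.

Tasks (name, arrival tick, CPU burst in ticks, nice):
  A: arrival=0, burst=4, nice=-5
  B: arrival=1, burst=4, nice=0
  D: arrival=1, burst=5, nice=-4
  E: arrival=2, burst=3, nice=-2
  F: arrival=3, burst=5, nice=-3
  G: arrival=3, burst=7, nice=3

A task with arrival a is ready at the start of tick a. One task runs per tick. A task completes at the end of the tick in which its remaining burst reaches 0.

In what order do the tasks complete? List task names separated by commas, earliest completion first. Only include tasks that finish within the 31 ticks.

completion order = A, D, F, E, B, G

t=0: ready={A} → run A
t=1: ready={A,B,D} → run A
t=2: ready={A,B,D,E} → run A
t=3: ready={A,B,D,E,F,G} → run A
t=4: ready={B,D,E,F,G} → run D
t=5: ready={B,D,E,F,G} → run D
t=6: ready={B,D,E,F,G} → run D
t=7: ready={B,D,E,F,G} → run D
t=8: ready={B,D,E,F,G} → run D
t=9: ready={B,E,F,G} → run F
t=10: ready={B,E,F,G} → run F
t=11: ready={B,E,F,G} → run F
t=12: ready={B,E,F,G} → run F
t=13: ready={B,E,F,G} → run F
t=14: ready={B,E,G} → run E
t=15: ready={B,E,G} → run E
t=16: ready={B,E,G} → run E
t=17: ready={B,G} → run B
t=18: ready={B,G} → run B
t=19: ready={B,G} → run B
t=20: ready={B,G} → run B
t=21: ready={G} → run G
t=22: ready={G} → run G
t=23: ready={G} → run G
t=24: ready={G} → run G
t=25: ready={G} → run G
t=26: ready={G} → run G
t=27: ready={G} → run G
t=28: (idle)
t=29: (idle)
t=30: (idle)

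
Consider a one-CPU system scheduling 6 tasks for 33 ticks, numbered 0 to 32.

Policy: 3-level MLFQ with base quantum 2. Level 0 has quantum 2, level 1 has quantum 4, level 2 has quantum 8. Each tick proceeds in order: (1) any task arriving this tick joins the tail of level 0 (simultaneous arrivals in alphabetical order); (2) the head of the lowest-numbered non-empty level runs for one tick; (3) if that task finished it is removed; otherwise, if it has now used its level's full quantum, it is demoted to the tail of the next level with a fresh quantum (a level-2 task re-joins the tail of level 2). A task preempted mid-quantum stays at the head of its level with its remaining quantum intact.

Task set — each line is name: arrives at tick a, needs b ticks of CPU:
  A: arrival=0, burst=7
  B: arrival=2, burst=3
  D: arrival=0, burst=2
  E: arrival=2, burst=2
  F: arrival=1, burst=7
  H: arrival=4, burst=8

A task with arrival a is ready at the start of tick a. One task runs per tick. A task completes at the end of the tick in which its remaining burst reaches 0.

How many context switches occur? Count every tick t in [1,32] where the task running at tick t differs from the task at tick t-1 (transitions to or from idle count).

t=0: L0/L1/L2 = AD/-/- → run A
t=1: L0/L1/L2 = ADF/-/- → run A
t=2: L0/L1/L2 = DFBE/A/- → run D
t=3: L0/L1/L2 = DFBE/A/- → run D
t=4: L0/L1/L2 = FBEH/A/- → run F
t=5: L0/L1/L2 = FBEH/A/- → run F
t=6: L0/L1/L2 = BEH/AF/- → run B
t=7: L0/L1/L2 = BEH/AF/- → run B
t=8: L0/L1/L2 = EH/AFB/- → run E
t=9: L0/L1/L2 = EH/AFB/- → run E
t=10: L0/L1/L2 = H/AFB/- → run H
t=11: L0/L1/L2 = H/AFB/- → run H
t=12: L0/L1/L2 = -/AFBH/- → run A
t=13: L0/L1/L2 = -/AFBH/- → run A
t=14: L0/L1/L2 = -/AFBH/- → run A
t=15: L0/L1/L2 = -/AFBH/- → run A
t=16: L0/L1/L2 = -/FBH/A → run F
t=17: L0/L1/L2 = -/FBH/A → run F
t=18: L0/L1/L2 = -/FBH/A → run F
t=19: L0/L1/L2 = -/FBH/A → run F
t=20: L0/L1/L2 = -/BH/AF → run B
t=21: L0/L1/L2 = -/H/AF → run H
t=22: L0/L1/L2 = -/H/AF → run H
t=23: L0/L1/L2 = -/H/AF → run H
t=24: L0/L1/L2 = -/H/AF → run H
t=25: L0/L1/L2 = -/-/AFH → run A
t=26: L0/L1/L2 = -/-/FH → run F
t=27: L0/L1/L2 = -/-/H → run H
t=28: L0/L1/L2 = -/-/H → run H
t=29: (idle)
t=30: (idle)
t=31: (idle)
t=32: (idle)

context switches = 13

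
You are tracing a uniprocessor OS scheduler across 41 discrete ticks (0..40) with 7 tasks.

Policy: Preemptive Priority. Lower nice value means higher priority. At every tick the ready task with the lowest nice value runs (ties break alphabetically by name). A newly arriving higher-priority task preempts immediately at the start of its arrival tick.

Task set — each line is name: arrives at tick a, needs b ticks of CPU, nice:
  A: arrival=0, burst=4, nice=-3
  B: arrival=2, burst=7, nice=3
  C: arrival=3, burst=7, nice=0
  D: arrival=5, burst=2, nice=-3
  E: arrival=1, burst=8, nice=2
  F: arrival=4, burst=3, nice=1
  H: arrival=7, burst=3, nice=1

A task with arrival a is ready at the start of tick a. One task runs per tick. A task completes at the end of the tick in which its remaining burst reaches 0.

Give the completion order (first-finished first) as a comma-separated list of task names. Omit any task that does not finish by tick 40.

t=0: ready={A} → run A
t=1: ready={A,E} → run A
t=2: ready={A,B,E} → run A
t=3: ready={A,B,C,E} → run A
t=4: ready={B,C,E,F} → run C
t=5: ready={B,C,D,E,F} → run D
t=6: ready={B,C,D,E,F} → run D
t=7: ready={B,C,E,F,H} → run C
t=8: ready={B,C,E,F,H} → run C
t=9: ready={B,C,E,F,H} → run C
t=10: ready={B,C,E,F,H} → run C
t=11: ready={B,C,E,F,H} → run C
t=12: ready={B,C,E,F,H} → run C
t=13: ready={B,E,F,H} → run F
t=14: ready={B,E,F,H} → run F
t=15: ready={B,E,F,H} → run F
t=16: ready={B,E,H} → run H
t=17: ready={B,E,H} → run H
t=18: ready={B,E,H} → run H
t=19: ready={B,E} → run E
t=20: ready={B,E} → run E
t=21: ready={B,E} → run E
t=22: ready={B,E} → run E
t=23: ready={B,E} → run E
t=24: ready={B,E} → run E
t=25: ready={B,E} → run E
t=26: ready={B,E} → run E
t=27: ready={B} → run B
t=28: ready={B} → run B
t=29: ready={B} → run B
t=30: ready={B} → run B
t=31: ready={B} → run B
t=32: ready={B} → run B
t=33: ready={B} → run B
t=34: (idle)
t=35: (idle)
t=36: (idle)
t=37: (idle)
t=38: (idle)
t=39: (idle)
t=40: (idle)

completion order = A, D, C, F, H, E, B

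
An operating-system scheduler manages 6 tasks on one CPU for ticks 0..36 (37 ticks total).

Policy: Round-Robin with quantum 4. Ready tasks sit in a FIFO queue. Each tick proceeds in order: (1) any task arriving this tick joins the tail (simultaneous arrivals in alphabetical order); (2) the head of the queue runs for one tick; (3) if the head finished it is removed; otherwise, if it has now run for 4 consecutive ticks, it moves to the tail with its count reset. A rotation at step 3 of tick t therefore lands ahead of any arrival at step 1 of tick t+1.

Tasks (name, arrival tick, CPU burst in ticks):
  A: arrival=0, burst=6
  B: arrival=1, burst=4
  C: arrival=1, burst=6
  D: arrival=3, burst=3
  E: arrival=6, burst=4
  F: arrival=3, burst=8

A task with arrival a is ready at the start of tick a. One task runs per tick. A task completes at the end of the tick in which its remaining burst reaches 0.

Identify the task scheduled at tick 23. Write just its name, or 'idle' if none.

t=0: queue=[A] q_used=0 → run A
t=1: queue=[A,B,C] q_used=1 → run A
t=2: queue=[A,B,C] q_used=2 → run A
t=3: queue=[A,B,C,D,F] q_used=3 → run A
t=4: queue=[B,C,D,F,A] q_used=0 → run B
t=5: queue=[B,C,D,F,A] q_used=1 → run B
t=6: queue=[B,C,D,F,A,E] q_used=2 → run B
t=7: queue=[B,C,D,F,A,E] q_used=3 → run B
t=8: queue=[C,D,F,A,E] q_used=0 → run C
t=9: queue=[C,D,F,A,E] q_used=1 → run C
t=10: queue=[C,D,F,A,E] q_used=2 → run C
t=11: queue=[C,D,F,A,E] q_used=3 → run C
t=12: queue=[D,F,A,E,C] q_used=0 → run D
t=13: queue=[D,F,A,E,C] q_used=1 → run D
t=14: queue=[D,F,A,E,C] q_used=2 → run D
t=15: queue=[F,A,E,C] q_used=0 → run F
t=16: queue=[F,A,E,C] q_used=1 → run F
t=17: queue=[F,A,E,C] q_used=2 → run F
t=18: queue=[F,A,E,C] q_used=3 → run F
t=19: queue=[A,E,C,F] q_used=0 → run A
t=20: queue=[A,E,C,F] q_used=1 → run A
t=21: queue=[E,C,F] q_used=0 → run E
t=22: queue=[E,C,F] q_used=1 → run E
t=23: queue=[E,C,F] q_used=2 → run E
t=24: queue=[E,C,F] q_used=3 → run E
t=25: queue=[C,F] q_used=0 → run C
t=26: queue=[C,F] q_used=1 → run C
t=27: queue=[F] q_used=0 → run F
t=28: queue=[F] q_used=1 → run F
t=29: queue=[F] q_used=2 → run F
t=30: queue=[F] q_used=3 → run F
t=31: (idle)
t=32: (idle)
t=33: (idle)
t=34: (idle)
t=35: (idle)
t=36: (idle)

running at tick 23 = E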